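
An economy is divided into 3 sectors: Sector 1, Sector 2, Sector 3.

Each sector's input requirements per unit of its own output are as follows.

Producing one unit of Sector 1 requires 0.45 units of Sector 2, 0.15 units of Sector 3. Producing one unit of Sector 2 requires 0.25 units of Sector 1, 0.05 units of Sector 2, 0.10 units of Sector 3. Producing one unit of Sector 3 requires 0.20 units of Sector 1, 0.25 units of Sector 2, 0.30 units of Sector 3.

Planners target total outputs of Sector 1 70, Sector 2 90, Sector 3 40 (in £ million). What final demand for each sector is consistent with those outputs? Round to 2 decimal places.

d_1 = 39.50, d_2 = 44.00, d_3 = 8.50

I − A =
  [   1.00    -0.25    -0.20]
  [  -0.45     0.95    -0.25]
  [  -0.15    -0.10     0.70]
d = (I − A) x:
  d_1 = (+1.00)·70 + (-0.25)·90 + (-0.20)·40 = 39.50
  d_2 = (-0.45)·70 + (+0.95)·90 + (-0.25)·40 = 44.00
  d_3 = (-0.15)·70 + (-0.10)·90 + (+0.70)·40 = 8.50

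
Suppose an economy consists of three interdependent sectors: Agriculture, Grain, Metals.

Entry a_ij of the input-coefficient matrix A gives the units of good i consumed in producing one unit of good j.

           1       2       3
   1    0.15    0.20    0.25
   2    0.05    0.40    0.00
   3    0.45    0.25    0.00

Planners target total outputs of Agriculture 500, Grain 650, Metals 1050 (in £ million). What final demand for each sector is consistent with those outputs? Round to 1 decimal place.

d_1 = 32.5, d_2 = 365.0, d_3 = 662.5

I − A =
  [   0.85    -0.20    -0.25]
  [  -0.05     0.60     0.00]
  [  -0.45    -0.25     1.00]
d = (I − A) x:
  d_1 = (+0.85)·500 + (-0.20)·650 + (-0.25)·1050 = 32.5
  d_2 = (-0.05)·500 + (+0.60)·650 + (+0.00)·1050 = 365.0
  d_3 = (-0.45)·500 + (-0.25)·650 + (+1.00)·1050 = 662.5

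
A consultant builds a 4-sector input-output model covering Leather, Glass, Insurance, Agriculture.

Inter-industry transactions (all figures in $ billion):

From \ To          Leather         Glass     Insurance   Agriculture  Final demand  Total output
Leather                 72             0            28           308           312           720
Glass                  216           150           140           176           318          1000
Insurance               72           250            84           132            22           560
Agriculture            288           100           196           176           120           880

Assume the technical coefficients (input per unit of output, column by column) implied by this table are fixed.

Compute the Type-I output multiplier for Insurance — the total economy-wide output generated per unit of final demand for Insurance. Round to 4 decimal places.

Technical coefficients a_ij = z_ij / X_j:
  a_11 = 72/720 = 0.10, a_21 = 216/720 = 0.30, a_31 = 72/720 = 0.10, a_41 = 288/720 = 0.40
  a_12 = 0/1000 = 0.00, a_22 = 150/1000 = 0.15, a_32 = 250/1000 = 0.25, a_42 = 100/1000 = 0.10
  a_13 = 28/560 = 0.05, a_23 = 140/560 = 0.25, a_33 = 84/560 = 0.15, a_43 = 196/560 = 0.35
  a_14 = 308/880 = 0.35, a_24 = 176/880 = 0.20, a_34 = 132/880 = 0.15, a_44 = 176/880 = 0.20
I − A =
  [   0.90     0.00    -0.05    -0.35]
  [  -0.30     0.85    -0.25    -0.20]
  [  -0.10    -0.25     0.85    -0.15]
  [  -0.40    -0.10    -0.35     0.80]
Compute the cofactors C_ij = (−1)^(i+j)·(3×3 minor ij) of I−A; the adjugate is their transpose:
adj(I−A) = Cᵀ =
  [ 0.445125   0.071125   0.145875   0.239875]
  [ 0.298250   0.426500   0.260750   0.286000]
  [ 0.201500   0.162000   0.464500   0.215750]
  [ 0.348000   0.159750   0.308750   0.586000]
det(I−A) = Σ_j (I−A)_1j·C_1j = (0.90)(0.445125) + (0.00)(0.298250) + (-0.05)(0.201500) + (-0.35)(0.348000) = 0.2687375
(I − A)⁻¹ = adj(I−A) / det(I−A) ≈
  [   1.65636     0.26466     0.54282     0.89260]
  [   1.10982     1.58705     0.97028     1.06424]
  [   0.74980     0.60282     1.72845     0.80283]
  [   1.29494     0.59445     1.14889     2.18057]
The output multiplier for sector j is the column-j sum of the Leontief inverse (I − A)⁻¹ = adj(I−A) / det(I−A).
Column 3 of adj(I−A): (0.145875, 0.260750, 0.464500, 0.308750); det(I−A) = 0.2687375.
m_3 = (0.145875 + 0.260750 + 0.464500 + 0.308750) / 0.2687375 = 1.179875 / 0.2687375 ≈ 4.3904.

m_3 = 4.3904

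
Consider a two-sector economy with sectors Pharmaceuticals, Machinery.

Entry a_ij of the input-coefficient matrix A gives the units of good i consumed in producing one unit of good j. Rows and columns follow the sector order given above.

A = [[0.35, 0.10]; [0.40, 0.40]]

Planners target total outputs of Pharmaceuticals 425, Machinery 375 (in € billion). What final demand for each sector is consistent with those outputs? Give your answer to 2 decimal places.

I − A =
  [   0.65    -0.10]
  [  -0.40     0.60]
d = (I − A) x:
  d_P = (+0.65)·425 + (-0.10)·375 = 238.75
  d_M = (-0.40)·425 + (+0.60)·375 = 55.00

d_P = 238.75, d_M = 55.00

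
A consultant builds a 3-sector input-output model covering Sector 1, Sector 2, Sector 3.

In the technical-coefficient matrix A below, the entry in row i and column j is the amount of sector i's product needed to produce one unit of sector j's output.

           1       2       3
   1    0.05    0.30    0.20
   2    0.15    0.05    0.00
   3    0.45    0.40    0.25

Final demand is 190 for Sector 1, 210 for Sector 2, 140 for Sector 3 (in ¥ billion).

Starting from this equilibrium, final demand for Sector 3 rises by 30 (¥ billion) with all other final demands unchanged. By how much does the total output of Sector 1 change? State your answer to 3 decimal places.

Δx_1 = 10.447

I − A =
  [   0.95    -0.30    -0.20]
  [  -0.15     0.95     0.00]
  [  -0.45    -0.40     0.75]
Cofactors of I−A, C_ij = (−1)^(i+j)·(minor ij) (rows/columns in the sector order above):
  C_11 = (0.95)(0.75) − (0.00)(-0.40) = 0.7125
  C_12 = −[(-0.15)(0.75) − (0.00)(-0.45)] = 0.1125
  C_13 = (-0.15)(-0.40) − (0.95)(-0.45) = 0.4875
  C_21 = −[(-0.30)(0.75) − (-0.20)(-0.40)] = 0.3050
  C_22 = (0.95)(0.75) − (-0.20)(-0.45) = 0.6225
  C_23 = −[(0.95)(-0.40) − (-0.30)(-0.45)] = 0.5150
  C_31 = (-0.30)(0.00) − (-0.20)(0.95) = 0.1900
  C_32 = −[(0.95)(0.00) − (-0.20)(-0.15)] = 0.0300
  C_33 = (0.95)(0.95) − (-0.30)(-0.15) = 0.8575
det(I−A) = Σ_j (I−A)_1j·C_1j = (0.95)(0.7125) + (-0.30)(0.1125) + (-0.20)(0.4875) = 0.545625
adj(I−A) = Cᵀ =
  [ 0.7125   0.3050   0.1900]
  [ 0.1125   0.6225   0.0300]
  [ 0.4875   0.5150   0.8575]
(I − A)⁻¹ = adj(I−A) / det(I−A) ≈
  [   1.3058     0.5590     0.3482]
  [   0.2062     1.1409     0.0550]
  [   0.8935     0.9439     1.5716]
Δx = (I − A)⁻¹ Δd with Δd having +30 in the Sector 3 component and 0 elsewhere.
So Δx_1 = L_13 · (+30), where L_13 = adj(I−A)_13 / det(I−A) = 0.1900 / 0.545625.
Δx_1 = 0.1900 × (+30) / 0.545625 = 5.70 / 0.545625 ≈ 10.447.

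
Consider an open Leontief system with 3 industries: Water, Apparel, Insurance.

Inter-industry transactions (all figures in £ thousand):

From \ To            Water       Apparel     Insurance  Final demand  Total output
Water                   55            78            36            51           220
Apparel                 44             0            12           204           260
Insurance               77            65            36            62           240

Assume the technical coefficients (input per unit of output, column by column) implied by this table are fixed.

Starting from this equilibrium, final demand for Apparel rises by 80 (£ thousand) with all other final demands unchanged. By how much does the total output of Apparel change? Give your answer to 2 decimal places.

Δx_2 = 91.43

Technical coefficients a_ij = z_ij / X_j:
  a_11 = 55/220 = 0.25, a_21 = 44/220 = 0.20, a_31 = 77/220 = 0.35
  a_12 = 78/260 = 0.30, a_22 = 0/260 = 0.00, a_32 = 65/260 = 0.25
  a_13 = 36/240 = 0.15, a_23 = 12/240 = 0.05, a_33 = 36/240 = 0.15
I − A =
  [   0.75    -0.30    -0.15]
  [  -0.20     1.00    -0.05]
  [  -0.35    -0.25     0.85]
Cofactors of I−A, C_ij = (−1)^(i+j)·(minor ij) (rows/columns in the sector order above):
  C_11 = (1.00)(0.85) − (-0.05)(-0.25) = 0.8375
  C_12 = −[(-0.20)(0.85) − (-0.05)(-0.35)] = 0.1875
  C_13 = (-0.20)(-0.25) − (1.00)(-0.35) = 0.4000
  C_21 = −[(-0.30)(0.85) − (-0.15)(-0.25)] = 0.2925
  C_22 = (0.75)(0.85) − (-0.15)(-0.35) = 0.5850
  C_23 = −[(0.75)(-0.25) − (-0.30)(-0.35)] = 0.2925
  C_31 = (-0.30)(-0.05) − (-0.15)(1.00) = 0.1650
  C_32 = −[(0.75)(-0.05) − (-0.15)(-0.20)] = 0.0675
  C_33 = (0.75)(1.00) − (-0.30)(-0.20) = 0.6900
det(I−A) = Σ_j (I−A)_1j·C_1j = (0.75)(0.8375) + (-0.30)(0.1875) + (-0.15)(0.4000) = 0.511875
adj(I−A) = Cᵀ =
  [ 0.8375   0.2925   0.1650]
  [ 0.1875   0.5850   0.0675]
  [ 0.4000   0.2925   0.6900]
(I − A)⁻¹ = adj(I−A) / det(I−A) ≈
  [   1.6361     0.5714     0.3223]
  [   0.3663     1.1429     0.1319]
  [   0.7814     0.5714     1.3480]
Δx = (I − A)⁻¹ Δd with Δd having +80 in the Apparel component and 0 elsewhere.
So Δx_2 = L_22 · (+80), where L_22 = adj(I−A)_22 / det(I−A) = 0.5850 / 0.511875.
Δx_2 = 0.5850 × (+80) / 0.511875 = 46.80 / 0.511875 ≈ 91.43.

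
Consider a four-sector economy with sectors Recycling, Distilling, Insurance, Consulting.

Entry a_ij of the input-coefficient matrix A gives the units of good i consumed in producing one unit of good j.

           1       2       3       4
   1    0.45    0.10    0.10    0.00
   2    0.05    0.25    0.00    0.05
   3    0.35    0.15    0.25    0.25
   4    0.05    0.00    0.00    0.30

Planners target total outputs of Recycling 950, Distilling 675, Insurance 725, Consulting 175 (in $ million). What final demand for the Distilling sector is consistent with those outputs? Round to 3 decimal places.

d_2 = 450.000

I − A =
  [   0.55    -0.10    -0.10     0.00]
  [  -0.05     0.75     0.00    -0.05]
  [  -0.35    -0.15     0.75    -0.25]
  [  -0.05     0.00     0.00     0.70]
d = (I − A) x:
  d_1 = (+0.55)·950 + (-0.10)·675 + (-0.10)·725 + (+0.00)·175 = 382.500
  d_2 = (-0.05)·950 + (+0.75)·675 + (+0.00)·725 + (-0.05)·175 = 450.000
  d_3 = (-0.35)·950 + (-0.15)·675 + (+0.75)·725 + (-0.25)·175 = 66.250
  d_4 = (-0.05)·950 + (+0.00)·675 + (+0.00)·725 + (+0.70)·175 = 75.000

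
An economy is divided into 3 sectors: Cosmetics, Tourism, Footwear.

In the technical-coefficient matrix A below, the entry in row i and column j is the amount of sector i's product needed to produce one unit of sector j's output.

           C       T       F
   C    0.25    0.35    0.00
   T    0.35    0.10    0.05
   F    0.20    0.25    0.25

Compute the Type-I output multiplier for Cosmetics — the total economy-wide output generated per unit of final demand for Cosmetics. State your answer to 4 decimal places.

m_C = 2.9950

I − A =
  [   0.75    -0.35     0.00]
  [  -0.35     0.90    -0.05]
  [  -0.20    -0.25     0.75]
Cofactors of I−A, C_ij = (−1)^(i+j)·(minor ij) (rows/columns in the sector order above):
  C_11 = (0.90)(0.75) − (-0.05)(-0.25) = 0.6625
  C_12 = −[(-0.35)(0.75) − (-0.05)(-0.20)] = 0.2725
  C_13 = (-0.35)(-0.25) − (0.90)(-0.20) = 0.2675
  C_21 = −[(-0.35)(0.75) − (0.00)(-0.25)] = 0.2625
  C_22 = (0.75)(0.75) − (0.00)(-0.20) = 0.5625
  C_23 = −[(0.75)(-0.25) − (-0.35)(-0.20)] = 0.2575
  C_31 = (-0.35)(-0.05) − (0.00)(0.90) = 0.0175
  C_32 = −[(0.75)(-0.05) − (0.00)(-0.35)] = 0.0375
  C_33 = (0.75)(0.90) − (-0.35)(-0.35) = 0.5525
det(I−A) = Σ_j (I−A)_1j·C_1j = (0.75)(0.6625) + (-0.35)(0.2725) + (0.00)(0.2675) = 0.4015
adj(I−A) = Cᵀ =
  [ 0.6625   0.2625   0.0175]
  [ 0.2725   0.5625   0.0375]
  [ 0.2675   0.2575   0.5525]
(I − A)⁻¹ = adj(I−A) / det(I−A) ≈
  [   1.65006     0.65380     0.04359]
  [   0.67870     1.40100     0.09340]
  [   0.66625     0.64134     1.37609]
The output multiplier for sector j is the column-j sum of the Leontief inverse (I − A)⁻¹ = adj(I−A) / det(I−A).
Column C of adj(I−A): (0.6625, 0.2725, 0.2675); det(I−A) = 0.4015.
m_C = (0.6625 + 0.2725 + 0.2675) / 0.4015 = 1.2025 / 0.4015 ≈ 2.9950.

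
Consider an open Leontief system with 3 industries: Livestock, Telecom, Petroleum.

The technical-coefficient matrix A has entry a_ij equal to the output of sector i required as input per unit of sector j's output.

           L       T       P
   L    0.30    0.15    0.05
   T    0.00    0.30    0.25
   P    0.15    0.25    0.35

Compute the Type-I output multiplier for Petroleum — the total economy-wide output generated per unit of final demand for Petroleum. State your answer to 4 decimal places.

m_P = 2.7949

I − A =
  [   0.70    -0.15    -0.05]
  [   0.00     0.70    -0.25]
  [  -0.15    -0.25     0.65]
Cofactors of I−A, C_ij = (−1)^(i+j)·(minor ij) (rows/columns in the sector order above):
  C_11 = (0.70)(0.65) − (-0.25)(-0.25) = 0.3925
  C_12 = −[(0.00)(0.65) − (-0.25)(-0.15)] = 0.0375
  C_13 = (0.00)(-0.25) − (0.70)(-0.15) = 0.1050
  C_21 = −[(-0.15)(0.65) − (-0.05)(-0.25)] = 0.1100
  C_22 = (0.70)(0.65) − (-0.05)(-0.15) = 0.4475
  C_23 = −[(0.70)(-0.25) − (-0.15)(-0.15)] = 0.1975
  C_31 = (-0.15)(-0.25) − (-0.05)(0.70) = 0.0725
  C_32 = −[(0.70)(-0.25) − (-0.05)(0.00)] = 0.1750
  C_33 = (0.70)(0.70) − (-0.15)(0.00) = 0.4900
det(I−A) = Σ_j (I−A)_1j·C_1j = (0.70)(0.3925) + (-0.15)(0.0375) + (-0.05)(0.1050) = 0.263875
adj(I−A) = Cᵀ =
  [ 0.3925   0.1100   0.0725]
  [ 0.0375   0.4475   0.1750]
  [ 0.1050   0.1975   0.4900]
(I − A)⁻¹ = adj(I−A) / det(I−A) ≈
  [   1.48745     0.41686     0.27475]
  [   0.14211     1.69588     0.66319]
  [   0.39792     0.74846     1.85694]
The output multiplier for sector j is the column-j sum of the Leontief inverse (I − A)⁻¹ = adj(I−A) / det(I−A).
Column P of adj(I−A): (0.0725, 0.1750, 0.4900); det(I−A) = 0.263875.
m_P = (0.0725 + 0.1750 + 0.4900) / 0.263875 = 0.7375 / 0.263875 ≈ 2.7949.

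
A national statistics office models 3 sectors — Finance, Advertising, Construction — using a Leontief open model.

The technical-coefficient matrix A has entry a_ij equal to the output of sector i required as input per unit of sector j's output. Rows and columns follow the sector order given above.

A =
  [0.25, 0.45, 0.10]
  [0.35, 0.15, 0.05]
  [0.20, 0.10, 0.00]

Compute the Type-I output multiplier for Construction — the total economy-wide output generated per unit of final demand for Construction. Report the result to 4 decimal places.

m_3 = 1.4626

I − A =
  [   0.75    -0.45    -0.10]
  [  -0.35     0.85    -0.05]
  [  -0.20    -0.10     1.00]
Cofactors of I−A, C_ij = (−1)^(i+j)·(minor ij) (rows/columns in the sector order above):
  C_11 = (0.85)(1.00) − (-0.05)(-0.10) = 0.8450
  C_12 = −[(-0.35)(1.00) − (-0.05)(-0.20)] = 0.3600
  C_13 = (-0.35)(-0.10) − (0.85)(-0.20) = 0.2050
  C_21 = −[(-0.45)(1.00) − (-0.10)(-0.10)] = 0.4600
  C_22 = (0.75)(1.00) − (-0.10)(-0.20) = 0.7300
  C_23 = −[(0.75)(-0.10) − (-0.45)(-0.20)] = 0.1650
  C_31 = (-0.45)(-0.05) − (-0.10)(0.85) = 0.1075
  C_32 = −[(0.75)(-0.05) − (-0.10)(-0.35)] = 0.0725
  C_33 = (0.75)(0.85) − (-0.45)(-0.35) = 0.4800
det(I−A) = Σ_j (I−A)_1j·C_1j = (0.75)(0.8450) + (-0.45)(0.3600) + (-0.10)(0.2050) = 0.45125
adj(I−A) = Cᵀ =
  [ 0.8450   0.4600   0.1075]
  [ 0.3600   0.7300   0.0725]
  [ 0.2050   0.1650   0.4800]
(I − A)⁻¹ = adj(I−A) / det(I−A) ≈
  [   1.87258     1.01939     0.23823]
  [   0.79778     1.61773     0.16066]
  [   0.45429     0.36565     1.06371]
The output multiplier for sector j is the column-j sum of the Leontief inverse (I − A)⁻¹ = adj(I−A) / det(I−A).
Column 3 of adj(I−A): (0.1075, 0.0725, 0.4800); det(I−A) = 0.45125.
m_3 = (0.1075 + 0.0725 + 0.4800) / 0.45125 = 0.66 / 0.45125 ≈ 1.4626.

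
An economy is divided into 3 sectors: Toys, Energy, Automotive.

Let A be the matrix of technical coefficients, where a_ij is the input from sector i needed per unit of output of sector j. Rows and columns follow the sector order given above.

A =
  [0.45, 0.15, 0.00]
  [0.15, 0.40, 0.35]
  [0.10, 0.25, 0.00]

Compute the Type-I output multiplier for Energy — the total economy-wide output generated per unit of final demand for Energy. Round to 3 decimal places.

m_E = 3.355

I − A =
  [   0.55    -0.15     0.00]
  [  -0.15     0.60    -0.35]
  [  -0.10    -0.25     1.00]
Cofactors of I−A, C_ij = (−1)^(i+j)·(minor ij) (rows/columns in the sector order above):
  C_11 = (0.60)(1.00) − (-0.35)(-0.25) = 0.5125
  C_12 = −[(-0.15)(1.00) − (-0.35)(-0.10)] = 0.1850
  C_13 = (-0.15)(-0.25) − (0.60)(-0.10) = 0.0975
  C_21 = −[(-0.15)(1.00) − (0.00)(-0.25)] = 0.1500
  C_22 = (0.55)(1.00) − (0.00)(-0.10) = 0.5500
  C_23 = −[(0.55)(-0.25) − (-0.15)(-0.10)] = 0.1525
  C_31 = (-0.15)(-0.35) − (0.00)(0.60) = 0.0525
  C_32 = −[(0.55)(-0.35) − (0.00)(-0.15)] = 0.1925
  C_33 = (0.55)(0.60) − (-0.15)(-0.15) = 0.3075
det(I−A) = Σ_j (I−A)_1j·C_1j = (0.55)(0.5125) + (-0.15)(0.1850) + (0.00)(0.0975) = 0.254125
adj(I−A) = Cᵀ =
  [ 0.5125   0.1500   0.0525]
  [ 0.1850   0.5500   0.1925]
  [ 0.0975   0.1525   0.3075]
(I − A)⁻¹ = adj(I−A) / det(I−A) ≈
  [   2.0167     0.5903     0.2066]
  [   0.7280     2.1643     0.7575]
  [   0.3837     0.6001     1.2100]
The output multiplier for sector j is the column-j sum of the Leontief inverse (I − A)⁻¹ = adj(I−A) / det(I−A).
Column E of adj(I−A): (0.1500, 0.5500, 0.1525); det(I−A) = 0.254125.
m_E = (0.1500 + 0.5500 + 0.1525) / 0.254125 = 0.8525 / 0.254125 ≈ 3.355.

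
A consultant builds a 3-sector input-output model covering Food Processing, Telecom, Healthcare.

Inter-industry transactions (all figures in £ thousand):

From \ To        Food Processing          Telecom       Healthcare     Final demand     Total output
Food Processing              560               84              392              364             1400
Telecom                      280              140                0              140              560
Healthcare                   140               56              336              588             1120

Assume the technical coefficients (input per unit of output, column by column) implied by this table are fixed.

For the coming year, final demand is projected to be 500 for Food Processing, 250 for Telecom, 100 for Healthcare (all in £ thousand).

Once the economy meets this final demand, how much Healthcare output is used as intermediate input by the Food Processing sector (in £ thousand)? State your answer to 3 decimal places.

z_HF = 124.161

Technical coefficients a_ij = z_ij / X_j:
  a_FF = 560/1400 = 0.40, a_TF = 280/1400 = 0.20, a_HF = 140/1400 = 0.10
  a_FT = 84/560 = 0.15, a_TT = 140/560 = 0.25, a_HT = 56/560 = 0.10
  a_FH = 392/1120 = 0.35, a_TH = 0/1120 = 0.00, a_HH = 336/1120 = 0.30
I − A =
  [   0.60    -0.15    -0.35]
  [  -0.20     0.75     0.00]
  [  -0.10    -0.10     0.70]
Cofactors of I−A, C_ij = (−1)^(i+j)·(minor ij) (rows/columns in the sector order above):
  C_11 = (0.75)(0.70) − (0.00)(-0.10) = 0.5250
  C_12 = −[(-0.20)(0.70) − (0.00)(-0.10)] = 0.1400
  C_13 = (-0.20)(-0.10) − (0.75)(-0.10) = 0.0950
  C_21 = −[(-0.15)(0.70) − (-0.35)(-0.10)] = 0.1400
  C_22 = (0.60)(0.70) − (-0.35)(-0.10) = 0.3850
  C_23 = −[(0.60)(-0.10) − (-0.15)(-0.10)] = 0.0750
  C_31 = (-0.15)(0.00) − (-0.35)(0.75) = 0.2625
  C_32 = −[(0.60)(0.00) − (-0.35)(-0.20)] = 0.0700
  C_33 = (0.60)(0.75) − (-0.15)(-0.20) = 0.4200
det(I−A) = Σ_j (I−A)_1j·C_1j = (0.60)(0.5250) + (-0.15)(0.1400) + (-0.35)(0.0950) = 0.26075
adj(I−A) = Cᵀ =
  [ 0.5250   0.1400   0.2625]
  [ 0.1400   0.3850   0.0700]
  [ 0.0950   0.0750   0.4200]
(I − A)⁻¹ = adj(I−A) / det(I−A) ≈
  [   2.0134     0.5369     1.0067]
  [   0.5369     1.4765     0.2685]
  [   0.3643     0.2876     1.6107]
First solve x = (I − A)⁻¹ d = adj(I−A)·d / det(I−A); in particular x_F = (0.5250·500 + 0.1400·250 + 0.2625·100) / 0.26075 = 323.75 / 0.26075 ≈ 1241.61074.
Intermediate flow from H to F: z_HF = a_HF · x_F = 0.10 × 323.75 / 0.26075 = 32.375 / 0.26075 ≈ 124.161.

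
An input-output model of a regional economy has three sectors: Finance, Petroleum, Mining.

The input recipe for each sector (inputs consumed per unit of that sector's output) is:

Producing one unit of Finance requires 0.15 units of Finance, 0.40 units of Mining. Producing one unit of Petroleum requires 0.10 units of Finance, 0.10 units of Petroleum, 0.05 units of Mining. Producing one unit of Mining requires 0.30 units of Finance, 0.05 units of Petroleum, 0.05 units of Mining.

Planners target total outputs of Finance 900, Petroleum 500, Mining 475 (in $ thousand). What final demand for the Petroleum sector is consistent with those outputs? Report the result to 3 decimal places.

d_2 = 426.250

I − A =
  [   0.85    -0.10    -0.30]
  [   0.00     0.90    -0.05]
  [  -0.40    -0.05     0.95]
d = (I − A) x:
  d_1 = (+0.85)·900 + (-0.10)·500 + (-0.30)·475 = 572.500
  d_2 = (+0.00)·900 + (+0.90)·500 + (-0.05)·475 = 426.250
  d_3 = (-0.40)·900 + (-0.05)·500 + (+0.95)·475 = 66.250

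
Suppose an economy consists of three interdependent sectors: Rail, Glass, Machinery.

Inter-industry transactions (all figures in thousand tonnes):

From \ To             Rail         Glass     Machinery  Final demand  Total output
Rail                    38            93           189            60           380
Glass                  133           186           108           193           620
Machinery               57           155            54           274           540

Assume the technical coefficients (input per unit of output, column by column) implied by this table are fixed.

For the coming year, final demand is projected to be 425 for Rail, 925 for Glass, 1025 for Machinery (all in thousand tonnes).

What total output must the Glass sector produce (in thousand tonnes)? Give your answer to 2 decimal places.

x_G = 2872.79

Technical coefficients a_ij = z_ij / X_j:
  a_RR = 38/380 = 0.10, a_GR = 133/380 = 0.35, a_MR = 57/380 = 0.15
  a_RG = 93/620 = 0.15, a_GG = 186/620 = 0.30, a_MG = 155/620 = 0.25
  a_RM = 189/540 = 0.35, a_GM = 108/540 = 0.20, a_MM = 54/540 = 0.10
I − A =
  [   0.90    -0.15    -0.35]
  [  -0.35     0.70    -0.20]
  [  -0.15    -0.25     0.90]
Cofactors of I−A, C_ij = (−1)^(i+j)·(minor ij) (rows/columns in the sector order above):
  C_11 = (0.70)(0.90) − (-0.20)(-0.25) = 0.5800
  C_12 = −[(-0.35)(0.90) − (-0.20)(-0.15)] = 0.3450
  C_13 = (-0.35)(-0.25) − (0.70)(-0.15) = 0.1925
  C_21 = −[(-0.15)(0.90) − (-0.35)(-0.25)] = 0.2225
  C_22 = (0.90)(0.90) − (-0.35)(-0.15) = 0.7575
  C_23 = −[(0.90)(-0.25) − (-0.15)(-0.15)] = 0.2475
  C_31 = (-0.15)(-0.20) − (-0.35)(0.70) = 0.2750
  C_32 = −[(0.90)(-0.20) − (-0.35)(-0.35)] = 0.3025
  C_33 = (0.90)(0.70) − (-0.15)(-0.35) = 0.5775
det(I−A) = Σ_j (I−A)_1j·C_1j = (0.90)(0.5800) + (-0.15)(0.3450) + (-0.35)(0.1925) = 0.402875
adj(I−A) = Cᵀ =
  [ 0.5800   0.2225   0.2750]
  [ 0.3450   0.7575   0.3025]
  [ 0.1925   0.2475   0.5775]
(I − A)⁻¹ = adj(I−A) / det(I−A) ≈
  [   1.4397     0.5523     0.6826]
  [   0.8563     1.8802     0.7509]
  [   0.4778     0.6143     1.4334]
x = (I − A)⁻¹ d = adj(I−A)·d / det(I−A), with det(I−A) = 0.402875:
  x_R = (0.5800·425 + 0.2225·925 + 0.2750·1025) / 0.402875 = 734.1875 / 0.402875 ≈ 1822.37
  x_G = (0.3450·425 + 0.7575·925 + 0.3025·1025) / 0.402875 = 1157.375 / 0.402875 ≈ 2872.79
  x_M = (0.1925·425 + 0.2475·925 + 0.5775·1025) / 0.402875 = 902.6875 / 0.402875 ≈ 2240.61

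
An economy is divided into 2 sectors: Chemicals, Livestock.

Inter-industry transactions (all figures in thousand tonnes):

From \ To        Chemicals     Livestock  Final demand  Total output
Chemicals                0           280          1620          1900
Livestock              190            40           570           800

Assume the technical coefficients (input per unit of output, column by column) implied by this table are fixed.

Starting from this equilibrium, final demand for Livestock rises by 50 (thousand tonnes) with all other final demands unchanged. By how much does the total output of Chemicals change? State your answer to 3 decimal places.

Δx_1 = 19.126

Technical coefficients a_ij = z_ij / X_j:
  a_11 = 0/1900 = 0.00, a_21 = 190/1900 = 0.10
  a_12 = 280/800 = 0.35, a_22 = 40/800 = 0.05
I − A =
  [   1.00    -0.35]
  [  -0.10     0.95]
det(I−A) = (1.00)(0.95) − (-0.35)(-0.10) = 0.9150
adj(I−A) = [[0.95, 0.35], [0.10, 1.00]]
(I − A)⁻¹ = adj(I−A) / det(I−A) ≈
  [   1.0383     0.3825]
  [   0.1093     1.0929]
Δx = (I − A)⁻¹ Δd with Δd having +50 in the Livestock component and 0 elsewhere.
So Δx_1 = L_12 · (+50), where L_12 = adj(I−A)_12 / det(I−A) = 0.35 / 0.9150.
Δx_1 = 0.35 × (+50) / 0.9150 = 17.50 / 0.9150 ≈ 19.126.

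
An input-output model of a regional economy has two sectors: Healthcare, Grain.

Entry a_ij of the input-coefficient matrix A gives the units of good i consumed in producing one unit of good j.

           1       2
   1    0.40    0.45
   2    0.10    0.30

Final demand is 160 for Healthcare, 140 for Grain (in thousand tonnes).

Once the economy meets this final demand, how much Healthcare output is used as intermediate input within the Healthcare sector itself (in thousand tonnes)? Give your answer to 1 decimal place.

z_11 = 186.7

I − A =
  [   0.60    -0.45]
  [  -0.10     0.70]
det(I−A) = (0.60)(0.70) − (-0.45)(-0.10) = 0.3750
adj(I−A) = [[0.70, 0.45], [0.10, 0.60]]
(I − A)⁻¹ = adj(I−A) / det(I−A) ≈
  [   1.8667     1.2000]
  [   0.2667     1.6000]
First solve x = (I − A)⁻¹ d = adj(I−A)·d / det(I−A); in particular x_1 = (0.70·160 + 0.45·140) / 0.3750 = 175.00 / 0.3750 ≈ 466.667.
Intermediate flow from 1 to 1: z_11 = a_11 · x_1 = 0.40 × 175.00 / 0.3750 = 70.00 / 0.3750 ≈ 186.7.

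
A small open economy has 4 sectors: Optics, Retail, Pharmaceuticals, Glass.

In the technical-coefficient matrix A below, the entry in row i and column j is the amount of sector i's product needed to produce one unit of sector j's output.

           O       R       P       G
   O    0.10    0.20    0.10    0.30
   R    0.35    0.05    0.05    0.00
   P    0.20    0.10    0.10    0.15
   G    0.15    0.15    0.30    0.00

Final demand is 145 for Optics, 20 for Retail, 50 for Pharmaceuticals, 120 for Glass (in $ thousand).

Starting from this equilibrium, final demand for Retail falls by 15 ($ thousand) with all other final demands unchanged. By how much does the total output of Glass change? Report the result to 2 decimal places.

Δx_G = -4.94

I − A =
  [   0.90    -0.20    -0.10    -0.30]
  [  -0.35     0.95    -0.05     0.00]
  [  -0.20    -0.10     0.90    -0.15]
  [  -0.15    -0.15    -0.30     1.00]
Compute the cofactors C_ij = (−1)^(i+j)·(3×3 minor ij) of I−A; the adjugate is their transpose:
adj(I−A) = Cᵀ =
  [ 0.806125   0.232750   0.192750   0.270750]
  [ 0.310375   0.688750   0.109250   0.109500]
  [ 0.254250   0.159250   0.726500   0.185250]
  [ 0.243750   0.186000   0.263250   0.677500]
det(I−A) = Σ_j (I−A)_1j·C_1j = (0.90)(0.806125) + (-0.20)(0.310375) + (-0.10)(0.254250) + (-0.30)(0.243750) = 0.5648875
(I − A)⁻¹ = adj(I−A) / det(I−A) ≈
  [   1.4271     0.4120     0.3412     0.4793]
  [   0.5494     1.2193     0.1934     0.1938]
  [   0.4501     0.2819     1.2861     0.3279]
  [   0.4315     0.3293     0.4660     1.1994]
Δx = (I − A)⁻¹ Δd with Δd having -15 in the Retail component and 0 elsewhere.
So Δx_G = L_GR · (-15), where L_GR = adj(I−A)_GR / det(I−A) = 0.186000 / 0.5648875.
Δx_G = 0.186000 × (-15) / 0.5648875 = -2.79 / 0.5648875 ≈ -4.94.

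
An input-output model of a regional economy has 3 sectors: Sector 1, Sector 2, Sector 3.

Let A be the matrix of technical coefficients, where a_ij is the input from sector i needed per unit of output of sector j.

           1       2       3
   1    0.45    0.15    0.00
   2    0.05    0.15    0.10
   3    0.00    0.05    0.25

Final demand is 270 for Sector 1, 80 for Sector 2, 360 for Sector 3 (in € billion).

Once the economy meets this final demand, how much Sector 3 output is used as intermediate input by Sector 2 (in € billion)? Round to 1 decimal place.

I − A =
  [   0.55    -0.15     0.00]
  [  -0.05     0.85    -0.10]
  [   0.00    -0.05     0.75]
Cofactors of I−A, C_ij = (−1)^(i+j)·(minor ij) (rows/columns in the sector order above):
  C_11 = (0.85)(0.75) − (-0.10)(-0.05) = 0.6325
  C_12 = −[(-0.05)(0.75) − (-0.10)(0.00)] = 0.0375
  C_13 = (-0.05)(-0.05) − (0.85)(0.00) = 0.0025
  C_21 = −[(-0.15)(0.75) − (0.00)(-0.05)] = 0.1125
  C_22 = (0.55)(0.75) − (0.00)(0.00) = 0.4125
  C_23 = −[(0.55)(-0.05) − (-0.15)(0.00)] = 0.0275
  C_31 = (-0.15)(-0.10) − (0.00)(0.85) = 0.0150
  C_32 = −[(0.55)(-0.10) − (0.00)(-0.05)] = 0.0550
  C_33 = (0.55)(0.85) − (-0.15)(-0.05) = 0.4600
det(I−A) = Σ_j (I−A)_1j·C_1j = (0.55)(0.6325) + (-0.15)(0.0375) + (0.00)(0.0025) = 0.34225
adj(I−A) = Cᵀ =
  [ 0.6325   0.1125   0.0150]
  [ 0.0375   0.4125   0.0550]
  [ 0.0025   0.0275   0.4600]
(I − A)⁻¹ = adj(I−A) / det(I−A) ≈
  [   1.8481     0.3287     0.0438]
  [   0.1096     1.2053     0.1607]
  [   0.0073     0.0804     1.3440]
First solve x = (I − A)⁻¹ d = adj(I−A)·d / det(I−A); in particular x_2 = (0.0375·270 + 0.4125·80 + 0.0550·360) / 0.34225 = 62.925 / 0.34225 ≈ 183.857.
Intermediate flow from 3 to 2: z_32 = a_32 · x_2 = 0.05 × 62.925 / 0.34225 = 3.14625 / 0.34225 ≈ 9.2.

z_32 = 9.2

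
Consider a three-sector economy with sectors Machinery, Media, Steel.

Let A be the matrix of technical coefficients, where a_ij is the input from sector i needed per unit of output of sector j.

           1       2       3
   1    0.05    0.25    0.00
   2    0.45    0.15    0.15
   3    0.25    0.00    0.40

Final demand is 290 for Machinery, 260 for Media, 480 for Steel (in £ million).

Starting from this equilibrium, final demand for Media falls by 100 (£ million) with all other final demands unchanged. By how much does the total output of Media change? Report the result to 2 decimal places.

Δx_2 = -139.83

I − A =
  [   0.95    -0.25     0.00]
  [  -0.45     0.85    -0.15]
  [  -0.25     0.00     0.60]
Cofactors of I−A, C_ij = (−1)^(i+j)·(minor ij) (rows/columns in the sector order above):
  C_11 = (0.85)(0.60) − (-0.15)(0.00) = 0.5100
  C_12 = −[(-0.45)(0.60) − (-0.15)(-0.25)] = 0.3075
  C_13 = (-0.45)(0.00) − (0.85)(-0.25) = 0.2125
  C_21 = −[(-0.25)(0.60) − (0.00)(0.00)] = 0.1500
  C_22 = (0.95)(0.60) − (0.00)(-0.25) = 0.5700
  C_23 = −[(0.95)(0.00) − (-0.25)(-0.25)] = 0.0625
  C_31 = (-0.25)(-0.15) − (0.00)(0.85) = 0.0375
  C_32 = −[(0.95)(-0.15) − (0.00)(-0.45)] = 0.1425
  C_33 = (0.95)(0.85) − (-0.25)(-0.45) = 0.6950
det(I−A) = Σ_j (I−A)_1j·C_1j = (0.95)(0.5100) + (-0.25)(0.3075) + (0.00)(0.2125) = 0.407625
adj(I−A) = Cᵀ =
  [ 0.5100   0.1500   0.0375]
  [ 0.3075   0.5700   0.1425]
  [ 0.2125   0.0625   0.6950]
(I − A)⁻¹ = adj(I−A) / det(I−A) ≈
  [   1.2511     0.3680     0.0920]
  [   0.7544     1.3983     0.3496]
  [   0.5213     0.1533     1.7050]
Δx = (I − A)⁻¹ Δd with Δd having -100 in the Media component and 0 elsewhere.
So Δx_2 = L_22 · (-100), where L_22 = adj(I−A)_22 / det(I−A) = 0.5700 / 0.407625.
Δx_2 = 0.5700 × (-100) / 0.407625 = -57.00 / 0.407625 ≈ -139.83.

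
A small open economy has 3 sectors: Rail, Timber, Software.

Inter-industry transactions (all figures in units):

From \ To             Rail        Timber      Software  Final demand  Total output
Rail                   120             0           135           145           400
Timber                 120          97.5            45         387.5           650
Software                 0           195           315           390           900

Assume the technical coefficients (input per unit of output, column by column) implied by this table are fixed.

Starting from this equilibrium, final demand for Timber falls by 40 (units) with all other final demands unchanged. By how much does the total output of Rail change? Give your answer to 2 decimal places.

Technical coefficients a_ij = z_ij / X_j:
  a_11 = 120/400 = 0.30, a_21 = 120/400 = 0.30, a_31 = 0/400 = 0.00
  a_12 = 0/650 = 0.00, a_22 = 97.5/650 = 0.15, a_32 = 195/650 = 0.30
  a_13 = 135/900 = 0.15, a_23 = 45/900 = 0.05, a_33 = 315/900 = 0.35
I − A =
  [   0.70     0.00    -0.15]
  [  -0.30     0.85    -0.05]
  [   0.00    -0.30     0.65]
Cofactors of I−A, C_ij = (−1)^(i+j)·(minor ij) (rows/columns in the sector order above):
  C_11 = (0.85)(0.65) − (-0.05)(-0.30) = 0.5375
  C_12 = −[(-0.30)(0.65) − (-0.05)(0.00)] = 0.1950
  C_13 = (-0.30)(-0.30) − (0.85)(0.00) = 0.0900
  C_21 = −[(0.00)(0.65) − (-0.15)(-0.30)] = 0.0450
  C_22 = (0.70)(0.65) − (-0.15)(0.00) = 0.4550
  C_23 = −[(0.70)(-0.30) − (0.00)(0.00)] = 0.2100
  C_31 = (0.00)(-0.05) − (-0.15)(0.85) = 0.1275
  C_32 = −[(0.70)(-0.05) − (-0.15)(-0.30)] = 0.0800
  C_33 = (0.70)(0.85) − (0.00)(-0.30) = 0.5950
det(I−A) = Σ_j (I−A)_1j·C_1j = (0.70)(0.5375) + (0.00)(0.1950) + (-0.15)(0.0900) = 0.36275
adj(I−A) = Cᵀ =
  [ 0.5375   0.0450   0.1275]
  [ 0.1950   0.4550   0.0800]
  [ 0.0900   0.2100   0.5950]
(I − A)⁻¹ = adj(I−A) / det(I−A) ≈
  [   1.4817     0.1241     0.3515]
  [   0.5376     1.2543     0.2205]
  [   0.2481     0.5789     1.6402]
Δx = (I − A)⁻¹ Δd with Δd having -40 in the Timber component and 0 elsewhere.
So Δx_1 = L_12 · (-40), where L_12 = adj(I−A)_12 / det(I−A) = 0.0450 / 0.36275.
Δx_1 = 0.0450 × (-40) / 0.36275 = -1.80 / 0.36275 ≈ -4.96.

Δx_1 = -4.96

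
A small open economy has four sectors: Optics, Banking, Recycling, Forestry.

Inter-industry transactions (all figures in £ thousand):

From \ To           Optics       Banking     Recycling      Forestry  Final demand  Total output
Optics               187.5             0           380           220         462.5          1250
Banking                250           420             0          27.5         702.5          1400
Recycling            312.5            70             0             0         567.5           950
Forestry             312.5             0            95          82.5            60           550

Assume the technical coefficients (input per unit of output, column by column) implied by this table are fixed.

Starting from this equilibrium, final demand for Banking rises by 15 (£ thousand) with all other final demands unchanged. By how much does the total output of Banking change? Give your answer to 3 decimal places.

Δx_B = 21.679

Technical coefficients a_ij = z_ij / X_j:
  a_OO = 187.5/1250 = 0.15, a_BO = 250/1250 = 0.20, a_RO = 312.5/1250 = 0.25, a_FO = 312.5/1250 = 0.25
  a_OB = 0/1400 = 0.00, a_BB = 420/1400 = 0.30, a_RB = 70/1400 = 0.05, a_FB = 0/1400 = 0.00
  a_OR = 380/950 = 0.40, a_BR = 0/950 = 0.00, a_RR = 0/950 = 0.00, a_FR = 95/950 = 0.10
  a_OF = 220/550 = 0.40, a_BF = 27.5/550 = 0.05, a_RF = 0/550 = 0.00, a_FF = 82.5/550 = 0.15
I − A =
  [   0.85     0.00    -0.40    -0.40]
  [  -0.20     0.70     0.00    -0.05]
  [  -0.25    -0.05     1.00     0.00]
  [  -0.25     0.00    -0.10     0.85]
Compute the cofactors C_ij = (−1)^(i+j)·(3×3 minor ij) of I−A; the adjugate is their transpose:
adj(I−A) = Cᵀ =
  [ 0.594750   0.019000   0.266000   0.281000]
  [ 0.183750   0.527500   0.085250   0.117500]
  [ 0.157875   0.031125   0.435750   0.076125]
  [ 0.193500   0.009250   0.129500   0.521000]
det(I−A) = Σ_j (I−A)_1j·C_1j = (0.85)(0.594750) + (0.00)(0.183750) + (-0.40)(0.157875) + (-0.40)(0.193500) = 0.3649875
(I − A)⁻¹ = adj(I−A) / det(I−A) ≈
  [   1.6295     0.0521     0.7288     0.7699]
  [   0.5034     1.4453     0.2336     0.3219]
  [   0.4325     0.0853     1.1939     0.2086]
  [   0.5302     0.0253     0.3548     1.4274]
Δx = (I − A)⁻¹ Δd with Δd having +15 in the Banking component and 0 elsewhere.
So Δx_B = L_BB · (+15), where L_BB = adj(I−A)_BB / det(I−A) = 0.527500 / 0.3649875.
Δx_B = 0.527500 × (+15) / 0.3649875 = 7.9125 / 0.3649875 ≈ 21.679.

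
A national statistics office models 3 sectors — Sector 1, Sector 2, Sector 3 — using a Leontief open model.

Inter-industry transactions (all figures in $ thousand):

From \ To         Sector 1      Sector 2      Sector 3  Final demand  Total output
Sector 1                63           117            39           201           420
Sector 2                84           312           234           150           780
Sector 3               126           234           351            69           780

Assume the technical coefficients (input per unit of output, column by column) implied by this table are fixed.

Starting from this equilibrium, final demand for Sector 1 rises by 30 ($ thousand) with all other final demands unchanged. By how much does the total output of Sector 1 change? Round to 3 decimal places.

Technical coefficients a_ij = z_ij / X_j:
  a_11 = 63/420 = 0.15, a_21 = 84/420 = 0.20, a_31 = 126/420 = 0.30
  a_12 = 117/780 = 0.15, a_22 = 312/780 = 0.40, a_32 = 234/780 = 0.30
  a_13 = 39/780 = 0.05, a_23 = 234/780 = 0.30, a_33 = 351/780 = 0.45
I − A =
  [   0.85    -0.15    -0.05]
  [  -0.20     0.60    -0.30]
  [  -0.30    -0.30     0.55]
Cofactors of I−A, C_ij = (−1)^(i+j)·(minor ij) (rows/columns in the sector order above):
  C_11 = (0.60)(0.55) − (-0.30)(-0.30) = 0.2400
  C_12 = −[(-0.20)(0.55) − (-0.30)(-0.30)] = 0.2000
  C_13 = (-0.20)(-0.30) − (0.60)(-0.30) = 0.2400
  C_21 = −[(-0.15)(0.55) − (-0.05)(-0.30)] = 0.0975
  C_22 = (0.85)(0.55) − (-0.05)(-0.30) = 0.4525
  C_23 = −[(0.85)(-0.30) − (-0.15)(-0.30)] = 0.3000
  C_31 = (-0.15)(-0.30) − (-0.05)(0.60) = 0.0750
  C_32 = −[(0.85)(-0.30) − (-0.05)(-0.20)] = 0.2650
  C_33 = (0.85)(0.60) − (-0.15)(-0.20) = 0.4800
det(I−A) = Σ_j (I−A)_1j·C_1j = (0.85)(0.2400) + (-0.15)(0.2000) + (-0.05)(0.2400) = 0.1620
adj(I−A) = Cᵀ =
  [ 0.2400   0.0975   0.0750]
  [ 0.2000   0.4525   0.2650]
  [ 0.2400   0.3000   0.4800]
(I − A)⁻¹ = adj(I−A) / det(I−A) ≈
  [   1.4815     0.6019     0.4630]
  [   1.2346     2.7932     1.6358]
  [   1.4815     1.8519     2.9630]
Δx = (I − A)⁻¹ Δd with Δd having +30 in the Sector 1 component and 0 elsewhere.
So Δx_1 = L_11 · (+30), where L_11 = adj(I−A)_11 / det(I−A) = 0.2400 / 0.1620.
Δx_1 = 0.2400 × (+30) / 0.1620 = 7.20 / 0.1620 ≈ 44.444.

Δx_1 = 44.444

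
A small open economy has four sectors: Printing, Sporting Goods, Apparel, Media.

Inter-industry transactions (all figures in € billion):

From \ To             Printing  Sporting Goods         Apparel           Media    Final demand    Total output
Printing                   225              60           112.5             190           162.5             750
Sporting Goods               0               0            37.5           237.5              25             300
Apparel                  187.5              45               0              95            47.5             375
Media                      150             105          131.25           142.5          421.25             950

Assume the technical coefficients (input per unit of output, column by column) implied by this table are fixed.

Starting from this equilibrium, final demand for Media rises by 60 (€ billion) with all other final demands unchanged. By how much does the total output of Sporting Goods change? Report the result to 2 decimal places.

Technical coefficients a_ij = z_ij / X_j:
  a_11 = 225/750 = 0.30, a_21 = 0/750 = 0.00, a_31 = 187.5/750 = 0.25, a_41 = 150/750 = 0.20
  a_12 = 60/300 = 0.20, a_22 = 0/300 = 0.00, a_32 = 45/300 = 0.15, a_42 = 105/300 = 0.35
  a_13 = 112.5/375 = 0.30, a_23 = 37.5/375 = 0.10, a_33 = 0/375 = 0.00, a_43 = 131.25/375 = 0.35
  a_14 = 190/950 = 0.20, a_24 = 237.5/950 = 0.25, a_34 = 95/950 = 0.10, a_44 = 142.5/950 = 0.15
I − A =
  [   0.70    -0.20    -0.30    -0.20]
  [   0.00     1.00    -0.10    -0.25]
  [  -0.25    -0.15     1.00    -0.10]
  [  -0.20    -0.35    -0.35     0.85]
Compute the cofactors C_ij = (−1)^(i+j)·(3×3 minor ij) of I−A; the adjugate is their transpose:
adj(I−A) = Cᵀ =
  [ 0.698125   0.292250   0.340250   0.290250]
  [ 0.095125   0.443250   0.131750   0.168250]
  [ 0.218125   0.171750   0.483750   0.158750]
  [ 0.293250   0.322000   0.333500   0.609500]
det(I−A) = Σ_j (I−A)_1j·C_1j = (0.70)(0.698125) + (-0.20)(0.095125) + (-0.30)(0.218125) + (-0.20)(0.293250) = 0.345575
(I − A)⁻¹ = adj(I−A) / det(I−A) ≈
  [   2.0202     0.8457     0.9846     0.8399]
  [   0.2753     1.2826     0.3812     0.4869]
  [   0.6312     0.4970     1.3998     0.4594]
  [   0.8486     0.9318     0.9651     1.7637]
Δx = (I − A)⁻¹ Δd with Δd having +60 in the Media component and 0 elsewhere.
So Δx_2 = L_24 · (+60), where L_24 = adj(I−A)_24 / det(I−A) = 0.168250 / 0.345575.
Δx_2 = 0.168250 × (+60) / 0.345575 = 10.095 / 0.345575 ≈ 29.21.

Δx_2 = 29.21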